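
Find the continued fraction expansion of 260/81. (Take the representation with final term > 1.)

[3; 4, 1, 3, 4]

260 = 3·81 + 17
81 = 4·17 + 13
17 = 1·13 + 4
13 = 3·4 + 1
4 = 4·1 + 0  (stop)
So 260/81 = [3; 4, 1, 3, 4].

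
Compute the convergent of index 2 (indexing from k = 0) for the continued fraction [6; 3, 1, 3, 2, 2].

Using pₖ = aₖpₖ₋₁ + pₖ₋₂, qₖ = aₖqₖ₋₁ + qₖ₋₂ (with p₋₁=1, p₋₂=0, q₋₁=0, q₋₂=1):
  k=0: a=6, p=6, q=1
  k=1: a=3, p=19, q=3
  k=2: a=1, p=25, q=4

25/4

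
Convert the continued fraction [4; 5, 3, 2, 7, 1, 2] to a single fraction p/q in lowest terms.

Fold from the inside: start with 2/1.
  1 + 1/2 = 3/2
  7 + 2/3 = 23/3
  2 + 3/23 = 49/23
  3 + 23/49 = 170/49
  5 + 49/170 = 899/170
  4 + 170/899 = 3766/899

3766/899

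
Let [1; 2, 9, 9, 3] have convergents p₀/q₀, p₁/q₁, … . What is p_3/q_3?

Using pₖ = aₖpₖ₋₁ + pₖ₋₂, qₖ = aₖqₖ₋₁ + qₖ₋₂ (with p₋₁=1, p₋₂=0, q₋₁=0, q₋₂=1):
  k=0: a=1, p=1, q=1
  k=1: a=2, p=3, q=2
  k=2: a=9, p=28, q=19
  k=3: a=9, p=255, q=173

255/173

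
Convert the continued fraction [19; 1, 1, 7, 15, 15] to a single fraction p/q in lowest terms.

Using pₖ = aₖpₖ₋₁ + pₖ₋₂ and qₖ = aₖqₖ₋₁ + qₖ₋₂:
  k=0: a=19, p=19, q=1
  k=1: a=1, p=20, q=1
  k=2: a=1, p=39, q=2
  k=3: a=7, p=293, q=15
  k=4: a=15, p=4434, q=227
  k=5: a=15, p=66803, q=3420

66803/3420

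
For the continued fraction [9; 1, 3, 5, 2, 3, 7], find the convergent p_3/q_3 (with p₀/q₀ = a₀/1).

Using pₖ = aₖpₖ₋₁ + pₖ₋₂, qₖ = aₖqₖ₋₁ + qₖ₋₂ (with p₋₁=1, p₋₂=0, q₋₁=0, q₋₂=1):
  k=0: a=9, p=9, q=1
  k=1: a=1, p=10, q=1
  k=2: a=3, p=39, q=4
  k=3: a=5, p=205, q=21

205/21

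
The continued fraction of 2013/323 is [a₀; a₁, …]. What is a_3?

2013 = 6·323 + 75   →  a_0 = 6
323 = 4·75 + 23   →  a_1 = 4
75 = 3·23 + 6   →  a_2 = 3
23 = 3·6 + 5   →  a_3 = 3

3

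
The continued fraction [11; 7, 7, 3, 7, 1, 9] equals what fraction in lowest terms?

143741/12903

Using pₖ = aₖpₖ₋₁ + pₖ₋₂ and qₖ = aₖqₖ₋₁ + qₖ₋₂:
  k=0: a=11, p=11, q=1
  k=1: a=7, p=78, q=7
  k=2: a=7, p=557, q=50
  k=3: a=3, p=1749, q=157
  k=4: a=7, p=12800, q=1149
  k=5: a=1, p=14549, q=1306
  k=6: a=9, p=143741, q=12903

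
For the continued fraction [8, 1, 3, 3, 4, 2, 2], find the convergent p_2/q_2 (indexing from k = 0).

Using pₖ = aₖpₖ₋₁ + pₖ₋₂, qₖ = aₖqₖ₋₁ + qₖ₋₂ (with p₋₁=1, p₋₂=0, q₋₁=0, q₋₂=1):
  k=0: a=8, p=8, q=1
  k=1: a=1, p=9, q=1
  k=2: a=3, p=35, q=4

35/4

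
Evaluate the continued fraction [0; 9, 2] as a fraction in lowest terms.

Using pₖ = aₖpₖ₋₁ + pₖ₋₂ and qₖ = aₖqₖ₋₁ + qₖ₋₂:
  k=0: a=0, p=0, q=1
  k=1: a=9, p=1, q=9
  k=2: a=2, p=2, q=19

2/19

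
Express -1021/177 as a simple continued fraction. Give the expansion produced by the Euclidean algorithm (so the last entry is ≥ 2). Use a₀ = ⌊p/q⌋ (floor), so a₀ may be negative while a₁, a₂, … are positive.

-1021 = -6×177 + 41
177 = 4×41 + 13
41 = 3×13 + 2
13 = 6×2 + 1
2 = 2×1 + 0  (stop)
So -1021/177 = [-6; 4, 3, 6, 2].

[-6; 4, 3, 6, 2]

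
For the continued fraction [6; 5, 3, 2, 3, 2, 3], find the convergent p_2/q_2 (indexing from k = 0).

99/16

Using pₖ = aₖpₖ₋₁ + pₖ₋₂, qₖ = aₖqₖ₋₁ + qₖ₋₂ (with p₋₁=1, p₋₂=0, q₋₁=0, q₋₂=1):
  k=0: a=6, p=6, q=1
  k=1: a=5, p=31, q=5
  k=2: a=3, p=99, q=16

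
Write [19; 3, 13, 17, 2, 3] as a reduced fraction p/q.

94712/4901

Using pₖ = aₖpₖ₋₁ + pₖ₋₂ and qₖ = aₖqₖ₋₁ + qₖ₋₂:
  k=0: a=19, p=19, q=1
  k=1: a=3, p=58, q=3
  k=2: a=13, p=773, q=40
  k=3: a=17, p=13199, q=683
  k=4: a=2, p=27171, q=1406
  k=5: a=3, p=94712, q=4901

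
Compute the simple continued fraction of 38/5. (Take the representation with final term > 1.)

38 = 7*5 + 3
5 = 1*3 + 2
3 = 1*2 + 1
2 = 2*1 + 0  (stop)
So 38/5 = [7; 1, 1, 2].

[7; 1, 1, 2]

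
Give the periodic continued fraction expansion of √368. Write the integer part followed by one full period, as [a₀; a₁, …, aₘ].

[19; 5, 2, 5, 38]

a₀ = ⌊√368⌋ = 19.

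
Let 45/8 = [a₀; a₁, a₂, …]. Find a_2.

45 = 5·8 + 5   →  a_0 = 5
8 = 1·5 + 3   →  a_1 = 1
5 = 1·3 + 2   →  a_2 = 1

1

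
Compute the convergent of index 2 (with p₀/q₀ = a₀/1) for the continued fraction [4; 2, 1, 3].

Using pₖ = aₖpₖ₋₁ + pₖ₋₂, qₖ = aₖqₖ₋₁ + qₖ₋₂ (with p₋₁=1, p₋₂=0, q₋₁=0, q₋₂=1):
  k=0: a=4, p=4, q=1
  k=1: a=2, p=9, q=2
  k=2: a=1, p=13, q=3

13/3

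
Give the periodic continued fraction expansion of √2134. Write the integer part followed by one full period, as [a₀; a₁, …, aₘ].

[46; 5, 8, 5, 92]

a₀ = ⌊√2134⌋ = 46.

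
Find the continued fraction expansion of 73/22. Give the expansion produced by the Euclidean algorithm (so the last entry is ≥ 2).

73 = 3*22 + 7
22 = 3*7 + 1
7 = 7*1 + 0  (stop)
So 73/22 = [3; 3, 7].

[3; 3, 7]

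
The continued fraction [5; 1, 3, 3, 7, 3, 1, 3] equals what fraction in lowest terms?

8520/1477

Fold from the inside: start with 3/1.
  1 + 1/3 = 4/3
  3 + 3/4 = 15/4
  7 + 4/15 = 109/15
  3 + 15/109 = 342/109
  3 + 109/342 = 1135/342
  1 + 342/1135 = 1477/1135
  5 + 1135/1477 = 8520/1477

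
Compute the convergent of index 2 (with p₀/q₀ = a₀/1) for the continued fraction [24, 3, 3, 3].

Using pₖ = aₖpₖ₋₁ + pₖ₋₂, qₖ = aₖqₖ₋₁ + qₖ₋₂ (with p₋₁=1, p₋₂=0, q₋₁=0, q₋₂=1):
  k=0: a=24, p=24, q=1
  k=1: a=3, p=73, q=3
  k=2: a=3, p=243, q=10

243/10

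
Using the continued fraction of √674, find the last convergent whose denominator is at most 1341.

√674 = [25; 1, 24, 1, 50, …] (period length 4).
Convergents:
  p_0/q_0 = 25/1
  p_1/q_1 = 26/1
  p_2/q_2 = 649/25
  p_3/q_3 = 675/26
  p_4/q_4 = 34399/1325
  p_5/q_5 = 35074/1351
q_4 = 1325 ≤ 1341 < 1351 = q_5, so the answer is 34399/1325.

34399/1325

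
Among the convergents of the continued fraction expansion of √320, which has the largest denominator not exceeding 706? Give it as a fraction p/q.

5778/323

√320 = [17; 1, 7, 1, 34, …] (period length 4).
Convergents:
  p_0/q_0 = 17/1
  p_1/q_1 = 18/1
  p_2/q_2 = 143/8
  p_3/q_3 = 161/9
  p_4/q_4 = 5617/314
  p_5/q_5 = 5778/323
  p_6/q_6 = 46063/2575
q_5 = 323 ≤ 706 < 2575 = q_6, so the answer is 5778/323.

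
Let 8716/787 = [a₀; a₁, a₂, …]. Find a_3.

1

8716 = 11·787 + 59   →  a_0 = 11
787 = 13·59 + 20   →  a_1 = 13
59 = 2·20 + 19   →  a_2 = 2
20 = 1·19 + 1   →  a_3 = 1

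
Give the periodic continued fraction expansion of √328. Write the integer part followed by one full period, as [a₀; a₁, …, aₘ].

a₀ = ⌊√328⌋ = 18.
With m₀=0, d₀=1 and mₖ₊₁ = dₖaₖ − mₖ, dₖ₊₁ = (n − mₖ₊₁²)/dₖ, aₖ₊₁ = ⌊(a₀+mₖ₊₁)/dₖ₊₁⌋:
  k=1: m=18, d=4, a=9
  k=2: m=18, d=1, a=36
d=1 and a=2a₀=36 at k=2, so the next step gives (m, d) = (18, 4) again — its k=1 value — and the period has length 2.

[18; 9, 36]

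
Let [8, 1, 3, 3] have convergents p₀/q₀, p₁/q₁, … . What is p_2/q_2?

35/4

Using pₖ = aₖpₖ₋₁ + pₖ₋₂, qₖ = aₖqₖ₋₁ + qₖ₋₂ (with p₋₁=1, p₋₂=0, q₋₁=0, q₋₂=1):
  k=0: a=8, p=8, q=1
  k=1: a=1, p=9, q=1
  k=2: a=3, p=35, q=4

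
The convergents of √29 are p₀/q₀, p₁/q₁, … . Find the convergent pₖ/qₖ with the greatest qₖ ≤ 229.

727/135

√29 = [5; 2, 1, 1, 2, 10, …] (period length 5).
Convergents:
  p_0/q_0 = 5/1
  p_1/q_1 = 11/2
  p_2/q_2 = 16/3
  p_3/q_3 = 27/5
  p_4/q_4 = 70/13
  p_5/q_5 = 727/135
  p_6/q_6 = 1524/283
q_5 = 135 ≤ 229 < 283 = q_6, so the answer is 727/135.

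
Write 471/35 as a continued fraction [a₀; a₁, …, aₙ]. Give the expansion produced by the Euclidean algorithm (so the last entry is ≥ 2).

471 = 13·35 + 16
35 = 2·16 + 3
16 = 5·3 + 1
3 = 3·1 + 0  (stop)
So 471/35 = [13; 2, 5, 3].

[13; 2, 5, 3]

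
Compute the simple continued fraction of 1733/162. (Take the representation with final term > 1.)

1733 = 10*162 + 113
162 = 1*113 + 49
113 = 2*49 + 15
49 = 3*15 + 4
15 = 3*4 + 3
4 = 1*3 + 1
3 = 3*1 + 0  (stop)
So 1733/162 = [10; 1, 2, 3, 3, 1, 3].

[10; 1, 2, 3, 3, 1, 3]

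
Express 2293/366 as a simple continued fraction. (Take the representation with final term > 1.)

[6; 3, 1, 3, 2, 2, 4]

2293 = 6*366 + 97
366 = 3*97 + 75
97 = 1*75 + 22
75 = 3*22 + 9
22 = 2*9 + 4
9 = 2*4 + 1
4 = 4*1 + 0  (stop)
So 2293/366 = [6; 3, 1, 3, 2, 2, 4].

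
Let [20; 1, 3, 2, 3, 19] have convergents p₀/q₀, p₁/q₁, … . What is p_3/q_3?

Using pₖ = aₖpₖ₋₁ + pₖ₋₂, qₖ = aₖqₖ₋₁ + qₖ₋₂ (with p₋₁=1, p₋₂=0, q₋₁=0, q₋₂=1):
  k=0: a=20, p=20, q=1
  k=1: a=1, p=21, q=1
  k=2: a=3, p=83, q=4
  k=3: a=2, p=187, q=9

187/9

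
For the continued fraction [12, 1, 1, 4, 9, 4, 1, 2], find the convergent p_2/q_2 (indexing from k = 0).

Using pₖ = aₖpₖ₋₁ + pₖ₋₂, qₖ = aₖqₖ₋₁ + qₖ₋₂ (with p₋₁=1, p₋₂=0, q₋₁=0, q₋₂=1):
  k=0: a=12, p=12, q=1
  k=1: a=1, p=13, q=1
  k=2: a=1, p=25, q=2

25/2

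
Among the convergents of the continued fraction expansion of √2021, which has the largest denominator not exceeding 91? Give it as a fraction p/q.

√2021 = [44; 1, 21, 2, 21, 1, 88, …] (period length 6).
Convergents:
  p_0/q_0 = 44/1
  p_1/q_1 = 45/1
  p_2/q_2 = 989/22
  p_3/q_3 = 2023/45
  p_4/q_4 = 43472/967
q_3 = 45 ≤ 91 < 967 = q_4, so the answer is 2023/45.

2023/45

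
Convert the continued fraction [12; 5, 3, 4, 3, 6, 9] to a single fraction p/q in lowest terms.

157059/12886

Fold from the inside: start with 9/1.
  6 + 1/9 = 55/9
  3 + 9/55 = 174/55
  4 + 55/174 = 751/174
  3 + 174/751 = 2427/751
  5 + 751/2427 = 12886/2427
  12 + 2427/12886 = 157059/12886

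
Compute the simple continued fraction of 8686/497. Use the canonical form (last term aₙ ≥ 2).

8686 = 17*497 + 237
497 = 2*237 + 23
237 = 10*23 + 7
23 = 3*7 + 2
7 = 3*2 + 1
2 = 2*1 + 0  (stop)
So 8686/497 = [17; 2, 10, 3, 3, 2].

[17; 2, 10, 3, 3, 2]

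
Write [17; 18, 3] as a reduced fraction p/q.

Fold from the inside: start with 3/1.
  18 + 1/3 = 55/3
  17 + 3/55 = 938/55

938/55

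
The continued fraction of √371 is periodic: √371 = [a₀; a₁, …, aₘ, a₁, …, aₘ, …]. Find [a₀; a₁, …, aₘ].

[19; 3, 1, 4, 1, 3, 38]

a₀ = ⌊√371⌋ = 19.
With m₀=0, d₀=1 and mₖ₊₁ = dₖaₖ − mₖ, dₖ₊₁ = (n − mₖ₊₁²)/dₖ, aₖ₊₁ = ⌊(a₀+mₖ₊₁)/dₖ₊₁⌋:
  k=1: m=19, d=10, a=3
  k=2: m=11, d=25, a=1
  k=3: m=14, d=7, a=4
  k=4: m=14, d=25, a=1
  k=5: m=11, d=10, a=3
  k=6: m=19, d=1, a=38
d=1 and a=2a₀=38 at k=6, so the next step gives (m, d) = (19, 10) again — its k=1 value — and the period has length 6.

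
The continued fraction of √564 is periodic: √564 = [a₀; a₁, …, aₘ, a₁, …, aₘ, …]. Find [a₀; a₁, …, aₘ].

[23; 1, 2, 1, 46]

a₀ = ⌊√564⌋ = 23.
With m₀=0, d₀=1 and mₖ₊₁ = dₖaₖ − mₖ, dₖ₊₁ = (n − mₖ₊₁²)/dₖ, aₖ₊₁ = ⌊(a₀+mₖ₊₁)/dₖ₊₁⌋:
  k=1: m=23, d=35, a=1
  k=2: m=12, d=12, a=2
  k=3: m=12, d=35, a=1
  k=4: m=23, d=1, a=46
d=1 and a=2a₀=46 at k=4, so the next step gives (m, d) = (23, 35) again — its k=1 value — and the period has length 4.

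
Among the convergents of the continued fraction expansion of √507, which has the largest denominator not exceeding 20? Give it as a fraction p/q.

√507 = [22; 1, 1, 14, 1, 1, 44, …] (period length 6).
Convergents:
  p_0/q_0 = 22/1
  p_1/q_1 = 23/1
  p_2/q_2 = 45/2
  p_3/q_3 = 653/29
q_2 = 2 ≤ 20 < 29 = q_3, so the answer is 45/2.

45/2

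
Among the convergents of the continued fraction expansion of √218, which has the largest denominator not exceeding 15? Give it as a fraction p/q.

√218 = [14; 1, 3, 3, 1, 28, …] (period length 5).
Convergents:
  p_0/q_0 = 14/1
  p_1/q_1 = 15/1
  p_2/q_2 = 59/4
  p_3/q_3 = 192/13
  p_4/q_4 = 251/17
q_3 = 13 ≤ 15 < 17 = q_4, so the answer is 192/13.

192/13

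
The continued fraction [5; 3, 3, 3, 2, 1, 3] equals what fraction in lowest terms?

2137/403

Fold from the inside: start with 3/1.
  1 + 1/3 = 4/3
  2 + 3/4 = 11/4
  3 + 4/11 = 37/11
  3 + 11/37 = 122/37
  3 + 37/122 = 403/122
  5 + 122/403 = 2137/403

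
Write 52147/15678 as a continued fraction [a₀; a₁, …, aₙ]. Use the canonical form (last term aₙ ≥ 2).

52147 = 3·15678 + 5113
15678 = 3·5113 + 339
5113 = 15·339 + 28
339 = 12·28 + 3
28 = 9·3 + 1
3 = 3·1 + 0  (stop)
So 52147/15678 = [3; 3, 15, 12, 9, 3].

[3; 3, 15, 12, 9, 3]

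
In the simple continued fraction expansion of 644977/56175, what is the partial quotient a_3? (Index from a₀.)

16

644977 = 11·56175 + 27052   →  a_0 = 11
56175 = 2·27052 + 2071   →  a_1 = 2
27052 = 13·2071 + 129   →  a_2 = 13
2071 = 16·129 + 7   →  a_3 = 16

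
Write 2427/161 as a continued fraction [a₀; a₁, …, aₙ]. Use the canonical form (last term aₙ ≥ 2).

[15; 13, 2, 2, 2]

2427 = 15×161 + 12
161 = 13×12 + 5
12 = 2×5 + 2
5 = 2×2 + 1
2 = 2×1 + 0  (stop)
So 2427/161 = [15; 13, 2, 2, 2].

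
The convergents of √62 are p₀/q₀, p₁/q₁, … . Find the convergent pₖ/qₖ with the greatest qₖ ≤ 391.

√62 = [7; 1, 6, 1, 14, …] (period length 4).
Convergents:
  p_0/q_0 = 7/1
  p_1/q_1 = 8/1
  p_2/q_2 = 55/7
  p_3/q_3 = 63/8
  p_4/q_4 = 937/119
  p_5/q_5 = 1000/127
  p_6/q_6 = 6937/881
q_5 = 127 ≤ 391 < 881 = q_6, so the answer is 1000/127.

1000/127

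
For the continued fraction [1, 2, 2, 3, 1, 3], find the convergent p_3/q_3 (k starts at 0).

24/17

Using pₖ = aₖpₖ₋₁ + pₖ₋₂, qₖ = aₖqₖ₋₁ + qₖ₋₂ (with p₋₁=1, p₋₂=0, q₋₁=0, q₋₂=1):
  k=0: a=1, p=1, q=1
  k=1: a=2, p=3, q=2
  k=2: a=2, p=7, q=5
  k=3: a=3, p=24, q=17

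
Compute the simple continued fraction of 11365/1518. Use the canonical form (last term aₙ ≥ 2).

11365 = 7*1518 + 739
1518 = 2*739 + 40
739 = 18*40 + 19
40 = 2*19 + 2
19 = 9*2 + 1
2 = 2*1 + 0  (stop)
So 11365/1518 = [7; 2, 18, 2, 9, 2].

[7; 2, 18, 2, 9, 2]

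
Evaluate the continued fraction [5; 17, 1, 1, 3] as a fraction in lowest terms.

Fold from the inside: start with 3/1.
  1 + 1/3 = 4/3
  1 + 3/4 = 7/4
  17 + 4/7 = 123/7
  5 + 7/123 = 622/123

622/123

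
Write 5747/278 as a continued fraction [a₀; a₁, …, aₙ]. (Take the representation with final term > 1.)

5747 = 20·278 + 187
278 = 1·187 + 91
187 = 2·91 + 5
91 = 18·5 + 1
5 = 5·1 + 0  (stop)
So 5747/278 = [20; 1, 2, 18, 5].

[20; 1, 2, 18, 5]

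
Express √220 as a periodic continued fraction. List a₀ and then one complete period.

[14; 1, 4, 1, 28]

a₀ = ⌊√220⌋ = 14.
With m₀=0, d₀=1 and mₖ₊₁ = dₖaₖ − mₖ, dₖ₊₁ = (n − mₖ₊₁²)/dₖ, aₖ₊₁ = ⌊(a₀+mₖ₊₁)/dₖ₊₁⌋:
  k=1: m=14, d=24, a=1
  k=2: m=10, d=5, a=4
  k=3: m=10, d=24, a=1
  k=4: m=14, d=1, a=28
d=1 and a=2a₀=28 at k=4, so the next step gives (m, d) = (14, 24) again — its k=1 value — and the period has length 4.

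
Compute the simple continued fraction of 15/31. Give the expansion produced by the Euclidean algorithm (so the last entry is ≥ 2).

15 = 0×31 + 15
31 = 2×15 + 1
15 = 15×1 + 0  (stop)
So 15/31 = [0; 2, 15].

[0; 2, 15]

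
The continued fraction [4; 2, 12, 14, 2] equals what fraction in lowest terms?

Using pₖ = aₖpₖ₋₁ + pₖ₋₂ and qₖ = aₖqₖ₋₁ + qₖ₋₂:
  k=0: a=4, p=4, q=1
  k=1: a=2, p=9, q=2
  k=2: a=12, p=112, q=25
  k=3: a=14, p=1577, q=352
  k=4: a=2, p=3266, q=729

3266/729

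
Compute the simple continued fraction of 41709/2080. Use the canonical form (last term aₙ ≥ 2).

41709 = 20*2080 + 109
2080 = 19*109 + 9
109 = 12*9 + 1
9 = 9*1 + 0  (stop)
So 41709/2080 = [20; 19, 12, 9].

[20; 19, 12, 9]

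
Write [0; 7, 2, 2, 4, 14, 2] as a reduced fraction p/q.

Using pₖ = aₖpₖ₋₁ + pₖ₋₂ and qₖ = aₖqₖ₋₁ + qₖ₋₂:
  k=0: a=0, p=0, q=1
  k=1: a=7, p=1, q=7
  k=2: a=2, p=2, q=15
  k=3: a=2, p=5, q=37
  k=4: a=4, p=22, q=163
  k=5: a=14, p=313, q=2319
  k=6: a=2, p=648, q=4801

648/4801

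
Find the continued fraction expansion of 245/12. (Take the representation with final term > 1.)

[20; 2, 2, 2]

245 = 20*12 + 5
12 = 2*5 + 2
5 = 2*2 + 1
2 = 2*1 + 0  (stop)
So 245/12 = [20; 2, 2, 2].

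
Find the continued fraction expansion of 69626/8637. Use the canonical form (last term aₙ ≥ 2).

[8; 16, 3, 2, 1, 1, 1, 19]

69626 = 8*8637 + 530
8637 = 16*530 + 157
530 = 3*157 + 59
157 = 2*59 + 39
59 = 1*39 + 20
39 = 1*20 + 19
20 = 1*19 + 1
19 = 19*1 + 0  (stop)
So 69626/8637 = [8; 16, 3, 2, 1, 1, 1, 19].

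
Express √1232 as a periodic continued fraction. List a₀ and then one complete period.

a₀ = ⌊√1232⌋ = 35.

[35; 10, 70]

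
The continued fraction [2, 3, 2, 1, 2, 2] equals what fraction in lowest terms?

147/64

Fold from the inside: start with 2/1.
  2 + 1/2 = 5/2
  1 + 2/5 = 7/5
  2 + 5/7 = 19/7
  3 + 7/19 = 64/19
  2 + 19/64 = 147/64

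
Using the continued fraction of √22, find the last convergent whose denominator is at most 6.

√22 = [4; 1, 2, 4, 2, 1, 8, …] (period length 6).
Convergents:
  p_0/q_0 = 4/1
  p_1/q_1 = 5/1
  p_2/q_2 = 14/3
  p_3/q_3 = 61/13
q_2 = 3 ≤ 6 < 13 = q_3, so the answer is 14/3.

14/3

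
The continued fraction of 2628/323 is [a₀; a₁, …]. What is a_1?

7

2628 = 8·323 + 44   →  a_0 = 8
323 = 7·44 + 15   →  a_1 = 7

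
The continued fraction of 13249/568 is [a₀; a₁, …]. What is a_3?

4

13249 = 23·568 + 185   →  a_0 = 23
568 = 3·185 + 13   →  a_1 = 3
185 = 14·13 + 3   →  a_2 = 14
13 = 4·3 + 1   →  a_3 = 4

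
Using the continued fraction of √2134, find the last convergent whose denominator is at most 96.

1894/41

√2134 = [46; 5, 8, 5, 92, …] (period length 4).
Convergents:
  p_0/q_0 = 46/1
  p_1/q_1 = 231/5
  p_2/q_2 = 1894/41
  p_3/q_3 = 9701/210
q_2 = 41 ≤ 96 < 210 = q_3, so the answer is 1894/41.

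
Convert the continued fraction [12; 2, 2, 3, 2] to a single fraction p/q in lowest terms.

Using pₖ = aₖpₖ₋₁ + pₖ₋₂ and qₖ = aₖqₖ₋₁ + qₖ₋₂:
  k=0: a=12, p=12, q=1
  k=1: a=2, p=25, q=2
  k=2: a=2, p=62, q=5
  k=3: a=3, p=211, q=17
  k=4: a=2, p=484, q=39

484/39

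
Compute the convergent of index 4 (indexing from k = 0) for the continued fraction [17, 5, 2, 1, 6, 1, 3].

Using pₖ = aₖpₖ₋₁ + pₖ₋₂, qₖ = aₖqₖ₋₁ + qₖ₋₂ (with p₋₁=1, p₋₂=0, q₋₁=0, q₋₂=1):
  k=0: a=17, p=17, q=1
  k=1: a=5, p=86, q=5
  k=2: a=2, p=189, q=11
  k=3: a=1, p=275, q=16
  k=4: a=6, p=1839, q=107

1839/107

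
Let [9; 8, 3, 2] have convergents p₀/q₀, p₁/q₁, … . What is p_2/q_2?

Using pₖ = aₖpₖ₋₁ + pₖ₋₂, qₖ = aₖqₖ₋₁ + qₖ₋₂ (with p₋₁=1, p₋₂=0, q₋₁=0, q₋₂=1):
  k=0: a=9, p=9, q=1
  k=1: a=8, p=73, q=8
  k=2: a=3, p=228, q=25

228/25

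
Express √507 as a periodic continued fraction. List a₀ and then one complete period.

a₀ = ⌊√507⌋ = 22.
With m₀=0, d₀=1 and mₖ₊₁ = dₖaₖ − mₖ, dₖ₊₁ = (n − mₖ₊₁²)/dₖ, aₖ₊₁ = ⌊(a₀+mₖ₊₁)/dₖ₊₁⌋:
  k=1: m=22, d=23, a=1
  k=2: m=1, d=22, a=1
  k=3: m=21, d=3, a=14
  k=4: m=21, d=22, a=1
  k=5: m=1, d=23, a=1
  k=6: m=22, d=1, a=44
d=1 and a=2a₀=44 at k=6, so the next step gives (m, d) = (22, 23) again — its k=1 value — and the period has length 6.

[22; 1, 1, 14, 1, 1, 44]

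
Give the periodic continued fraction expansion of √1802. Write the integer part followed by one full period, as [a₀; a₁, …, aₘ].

[42; 2, 4, 2, 84]

a₀ = ⌊√1802⌋ = 42.
With m₀=0, d₀=1 and mₖ₊₁ = dₖaₖ − mₖ, dₖ₊₁ = (n − mₖ₊₁²)/dₖ, aₖ₊₁ = ⌊(a₀+mₖ₊₁)/dₖ₊₁⌋:
  k=1: m=42, d=38, a=2
  k=2: m=34, d=17, a=4
  k=3: m=34, d=38, a=2
  k=4: m=42, d=1, a=84
d=1 and a=2a₀=84 at k=4, so the next step gives (m, d) = (42, 38) again — its k=1 value — and the period has length 4.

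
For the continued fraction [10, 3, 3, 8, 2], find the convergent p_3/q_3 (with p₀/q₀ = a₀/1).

Using pₖ = aₖpₖ₋₁ + pₖ₋₂, qₖ = aₖqₖ₋₁ + qₖ₋₂ (with p₋₁=1, p₋₂=0, q₋₁=0, q₋₂=1):
  k=0: a=10, p=10, q=1
  k=1: a=3, p=31, q=3
  k=2: a=3, p=103, q=10
  k=3: a=8, p=855, q=83

855/83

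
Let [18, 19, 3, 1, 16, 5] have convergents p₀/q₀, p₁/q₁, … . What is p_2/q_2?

1047/58

Using pₖ = aₖpₖ₋₁ + pₖ₋₂, qₖ = aₖqₖ₋₁ + qₖ₋₂ (with p₋₁=1, p₋₂=0, q₋₁=0, q₋₂=1):
  k=0: a=18, p=18, q=1
  k=1: a=19, p=343, q=19
  k=2: a=3, p=1047, q=58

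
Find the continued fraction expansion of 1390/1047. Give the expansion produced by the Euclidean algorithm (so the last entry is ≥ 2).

1390 = 1×1047 + 343
1047 = 3×343 + 18
343 = 19×18 + 1
18 = 18×1 + 0  (stop)
So 1390/1047 = [1; 3, 19, 18].

[1; 3, 19, 18]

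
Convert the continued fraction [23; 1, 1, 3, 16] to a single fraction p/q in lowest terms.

Using pₖ = aₖpₖ₋₁ + pₖ₋₂ and qₖ = aₖqₖ₋₁ + qₖ₋₂:
  k=0: a=23, p=23, q=1
  k=1: a=1, p=24, q=1
  k=2: a=1, p=47, q=2
  k=3: a=3, p=165, q=7
  k=4: a=16, p=2687, q=114

2687/114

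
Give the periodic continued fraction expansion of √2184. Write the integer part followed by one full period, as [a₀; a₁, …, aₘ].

[46; 1, 2, 1, 2, 1, 92]

a₀ = ⌊√2184⌋ = 46.
With m₀=0, d₀=1 and mₖ₊₁ = dₖaₖ − mₖ, dₖ₊₁ = (n − mₖ₊₁²)/dₖ, aₖ₊₁ = ⌊(a₀+mₖ₊₁)/dₖ₊₁⌋:
  k=1: m=46, d=68, a=1
  k=2: m=22, d=25, a=2
  k=3: m=28, d=56, a=1
  k=4: m=28, d=25, a=2
  k=5: m=22, d=68, a=1
  k=6: m=46, d=1, a=92
d=1 and a=2a₀=92 at k=6, so the next step gives (m, d) = (46, 68) again — its k=1 value — and the period has length 6.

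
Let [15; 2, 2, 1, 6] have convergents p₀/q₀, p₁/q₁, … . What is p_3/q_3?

Using pₖ = aₖpₖ₋₁ + pₖ₋₂, qₖ = aₖqₖ₋₁ + qₖ₋₂ (with p₋₁=1, p₋₂=0, q₋₁=0, q₋₂=1):
  k=0: a=15, p=15, q=1
  k=1: a=2, p=31, q=2
  k=2: a=2, p=77, q=5
  k=3: a=1, p=108, q=7

108/7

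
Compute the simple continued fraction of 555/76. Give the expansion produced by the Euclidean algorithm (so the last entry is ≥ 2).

[7; 3, 3, 3, 2]

555 = 7·76 + 23
76 = 3·23 + 7
23 = 3·7 + 2
7 = 3·2 + 1
2 = 2·1 + 0  (stop)
So 555/76 = [7; 3, 3, 3, 2].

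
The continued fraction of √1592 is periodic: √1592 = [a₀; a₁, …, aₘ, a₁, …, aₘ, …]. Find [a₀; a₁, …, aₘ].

a₀ = ⌊√1592⌋ = 39.
With m₀=0, d₀=1 and mₖ₊₁ = dₖaₖ − mₖ, dₖ₊₁ = (n − mₖ₊₁²)/dₖ, aₖ₊₁ = ⌊(a₀+mₖ₊₁)/dₖ₊₁⌋:
  k=1: m=39, d=71, a=1
  k=2: m=32, d=8, a=8
  k=3: m=32, d=71, a=1
  k=4: m=39, d=1, a=78
d=1 and a=2a₀=78 at k=4, so the next step gives (m, d) = (39, 71) again — its k=1 value — and the period has length 4.

[39; 1, 8, 1, 78]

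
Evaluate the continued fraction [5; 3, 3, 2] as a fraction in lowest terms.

122/23

Fold from the inside: start with 2/1.
  3 + 1/2 = 7/2
  3 + 2/7 = 23/7
  5 + 7/23 = 122/23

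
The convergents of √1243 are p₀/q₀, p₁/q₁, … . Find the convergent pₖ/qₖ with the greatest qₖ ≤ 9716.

√1243 = [35; 3, 1, 9, 3, 9, 1, 3, 70, …] (period length 8).
Convergents:
  p_0/q_0 = 35/1
  p_1/q_1 = 106/3
  p_2/q_2 = 141/4
  p_3/q_3 = 1375/39
  p_4/q_4 = 4266/121
  p_5/q_5 = 39769/1128
  p_6/q_6 = 44035/1249
  p_7/q_7 = 171874/4875
  p_8/q_8 = 12075215/342499
q_7 = 4875 ≤ 9716 < 342499 = q_8, so the answer is 171874/4875.

171874/4875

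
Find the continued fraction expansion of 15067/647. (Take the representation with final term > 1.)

15067 = 23*647 + 186
647 = 3*186 + 89
186 = 2*89 + 8
89 = 11*8 + 1
8 = 8*1 + 0  (stop)
So 15067/647 = [23; 3, 2, 11, 8].

[23; 3, 2, 11, 8]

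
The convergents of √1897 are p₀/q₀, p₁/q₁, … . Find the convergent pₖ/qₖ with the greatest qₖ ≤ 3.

√1897 = [43; 1, 1, 4, 12, 4, 1, 1, 86, …] (period length 8).
Convergents:
  p_0/q_0 = 43/1
  p_1/q_1 = 44/1
  p_2/q_2 = 87/2
  p_3/q_3 = 392/9
q_2 = 2 ≤ 3 < 9 = q_3, so the answer is 87/2.

87/2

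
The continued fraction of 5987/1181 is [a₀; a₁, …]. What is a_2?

5987 = 5·1181 + 82   →  a_0 = 5
1181 = 14·82 + 33   →  a_1 = 14
82 = 2·33 + 16   →  a_2 = 2

2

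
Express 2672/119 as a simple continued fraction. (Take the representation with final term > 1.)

[22; 2, 4, 1, 10]

2672 = 22×119 + 54
119 = 2×54 + 11
54 = 4×11 + 10
11 = 1×10 + 1
10 = 10×1 + 0  (stop)
So 2672/119 = [22; 2, 4, 1, 10].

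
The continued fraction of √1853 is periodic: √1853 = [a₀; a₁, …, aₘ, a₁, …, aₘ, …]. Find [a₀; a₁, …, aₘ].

a₀ = ⌊√1853⌋ = 43.
With m₀=0, d₀=1 and mₖ₊₁ = dₖaₖ − mₖ, dₖ₊₁ = (n − mₖ₊₁²)/dₖ, aₖ₊₁ = ⌊(a₀+mₖ₊₁)/dₖ₊₁⌋:
  k=1: m=43, d=4, a=21
  k=2: m=41, d=43, a=1
  k=3: m=2, d=43, a=1
  k=4: m=41, d=4, a=21
  k=5: m=43, d=1, a=86
d=1 and a=2a₀=86 at k=5, so the next step gives (m, d) = (43, 4) again — its k=1 value — and the period has length 5.

[43; 21, 1, 1, 21, 86]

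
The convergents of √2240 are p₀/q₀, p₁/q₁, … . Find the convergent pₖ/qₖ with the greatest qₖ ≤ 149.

3313/70

√2240 = [47; 3, 23, 3, 94, …] (period length 4).
Convergents:
  p_0/q_0 = 47/1
  p_1/q_1 = 142/3
  p_2/q_2 = 3313/70
  p_3/q_3 = 10081/213
q_2 = 70 ≤ 149 < 213 = q_3, so the answer is 3313/70.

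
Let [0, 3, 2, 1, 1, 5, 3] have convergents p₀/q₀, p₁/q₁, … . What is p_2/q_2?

2/7

Using pₖ = aₖpₖ₋₁ + pₖ₋₂, qₖ = aₖqₖ₋₁ + qₖ₋₂ (with p₋₁=1, p₋₂=0, q₋₁=0, q₋₂=1):
  k=0: a=0, p=0, q=1
  k=1: a=3, p=1, q=3
  k=2: a=2, p=2, q=7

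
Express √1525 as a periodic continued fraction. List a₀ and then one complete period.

a₀ = ⌊√1525⌋ = 39.
With m₀=0, d₀=1 and mₖ₊₁ = dₖaₖ − mₖ, dₖ₊₁ = (n − mₖ₊₁²)/dₖ, aₖ₊₁ = ⌊(a₀+mₖ₊₁)/dₖ₊₁⌋:
  k=1: m=39, d=4, a=19
  k=2: m=37, d=39, a=1
  k=3: m=2, d=39, a=1
  k=4: m=37, d=4, a=19
  k=5: m=39, d=1, a=78
d=1 and a=2a₀=78 at k=5, so the next step gives (m, d) = (39, 4) again — its k=1 value — and the period has length 5.

[39; 19, 1, 1, 19, 78]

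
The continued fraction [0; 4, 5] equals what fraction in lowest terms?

Using pₖ = aₖpₖ₋₁ + pₖ₋₂ and qₖ = aₖqₖ₋₁ + qₖ₋₂:
  k=0: a=0, p=0, q=1
  k=1: a=4, p=1, q=4
  k=2: a=5, p=5, q=21

5/21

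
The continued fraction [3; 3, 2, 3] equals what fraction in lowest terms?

Using pₖ = aₖpₖ₋₁ + pₖ₋₂ and qₖ = aₖqₖ₋₁ + qₖ₋₂:
  k=0: a=3, p=3, q=1
  k=1: a=3, p=10, q=3
  k=2: a=2, p=23, q=7
  k=3: a=3, p=79, q=24

79/24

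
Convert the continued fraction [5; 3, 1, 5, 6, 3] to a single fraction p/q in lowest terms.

2362/449

Fold from the inside: start with 3/1.
  6 + 1/3 = 19/3
  5 + 3/19 = 98/19
  1 + 19/98 = 117/98
  3 + 98/117 = 449/117
  5 + 117/449 = 2362/449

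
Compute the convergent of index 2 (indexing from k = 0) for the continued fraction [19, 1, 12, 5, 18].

Using pₖ = aₖpₖ₋₁ + pₖ₋₂, qₖ = aₖqₖ₋₁ + qₖ₋₂ (with p₋₁=1, p₋₂=0, q₋₁=0, q₋₂=1):
  k=0: a=19, p=19, q=1
  k=1: a=1, p=20, q=1
  k=2: a=12, p=259, q=13

259/13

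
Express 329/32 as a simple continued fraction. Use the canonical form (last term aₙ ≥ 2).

329 = 10×32 + 9
32 = 3×9 + 5
9 = 1×5 + 4
5 = 1×4 + 1
4 = 4×1 + 0  (stop)
So 329/32 = [10; 3, 1, 1, 4].

[10; 3, 1, 1, 4]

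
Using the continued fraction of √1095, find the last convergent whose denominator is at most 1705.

√1095 = [33; 11, 66, …] (period length 2).
Convergents:
  p_0/q_0 = 33/1
  p_1/q_1 = 364/11
  p_2/q_2 = 24057/727
  p_3/q_3 = 264991/8008
q_2 = 727 ≤ 1705 < 8008 = q_3, so the answer is 24057/727.

24057/727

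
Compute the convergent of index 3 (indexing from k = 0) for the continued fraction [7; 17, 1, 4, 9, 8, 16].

628/89

Using pₖ = aₖpₖ₋₁ + pₖ₋₂, qₖ = aₖqₖ₋₁ + qₖ₋₂ (with p₋₁=1, p₋₂=0, q₋₁=0, q₋₂=1):
  k=0: a=7, p=7, q=1
  k=1: a=17, p=120, q=17
  k=2: a=1, p=127, q=18
  k=3: a=4, p=628, q=89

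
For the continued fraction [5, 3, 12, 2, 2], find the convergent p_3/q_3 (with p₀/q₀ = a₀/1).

410/77

Using pₖ = aₖpₖ₋₁ + pₖ₋₂, qₖ = aₖqₖ₋₁ + qₖ₋₂ (with p₋₁=1, p₋₂=0, q₋₁=0, q₋₂=1):
  k=0: a=5, p=5, q=1
  k=1: a=3, p=16, q=3
  k=2: a=12, p=197, q=37
  k=3: a=2, p=410, q=77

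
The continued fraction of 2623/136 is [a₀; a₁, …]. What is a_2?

2623 = 19·136 + 39   →  a_0 = 19
136 = 3·39 + 19   →  a_1 = 3
39 = 2·19 + 1   →  a_2 = 2

2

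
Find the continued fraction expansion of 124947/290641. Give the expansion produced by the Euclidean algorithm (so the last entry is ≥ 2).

124947 = 0·290641 + 124947
290641 = 2·124947 + 40747
124947 = 3·40747 + 2706
40747 = 15·2706 + 157
2706 = 17·157 + 37
157 = 4·37 + 9
37 = 4·9 + 1
9 = 9·1 + 0  (stop)
So 124947/290641 = [0; 2, 3, 15, 17, 4, 4, 9].

[0; 2, 3, 15, 17, 4, 4, 9]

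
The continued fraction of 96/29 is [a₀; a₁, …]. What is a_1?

96 = 3·29 + 9   →  a_0 = 3
29 = 3·9 + 2   →  a_1 = 3

3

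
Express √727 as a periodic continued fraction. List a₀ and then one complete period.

[26; 1, 25, 1, 52]

a₀ = ⌊√727⌋ = 26.
With m₀=0, d₀=1 and mₖ₊₁ = dₖaₖ − mₖ, dₖ₊₁ = (n − mₖ₊₁²)/dₖ, aₖ₊₁ = ⌊(a₀+mₖ₊₁)/dₖ₊₁⌋:
  k=1: m=26, d=51, a=1
  k=2: m=25, d=2, a=25
  k=3: m=25, d=51, a=1
  k=4: m=26, d=1, a=52
d=1 and a=2a₀=52 at k=4, so the next step gives (m, d) = (26, 51) again — its k=1 value — and the period has length 4.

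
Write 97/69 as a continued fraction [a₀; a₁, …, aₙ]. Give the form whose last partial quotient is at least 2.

[1; 2, 2, 6, 2]

97 = 1·69 + 28
69 = 2·28 + 13
28 = 2·13 + 2
13 = 6·2 + 1
2 = 2·1 + 0  (stop)
So 97/69 = [1; 2, 2, 6, 2].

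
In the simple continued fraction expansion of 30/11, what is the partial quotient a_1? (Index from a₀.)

1

30 = 2·11 + 8   →  a_0 = 2
11 = 1·8 + 3   →  a_1 = 1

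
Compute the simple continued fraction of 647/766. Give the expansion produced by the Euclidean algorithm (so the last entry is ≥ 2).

[0; 1, 5, 2, 3, 2, 7]

647 = 0·766 + 647
766 = 1·647 + 119
647 = 5·119 + 52
119 = 2·52 + 15
52 = 3·15 + 7
15 = 2·7 + 1
7 = 7·1 + 0  (stop)
So 647/766 = [0; 1, 5, 2, 3, 2, 7].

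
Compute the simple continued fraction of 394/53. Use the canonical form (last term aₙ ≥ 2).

[7; 2, 3, 3, 2]

394 = 7·53 + 23
53 = 2·23 + 7
23 = 3·7 + 2
7 = 3·2 + 1
2 = 2·1 + 0  (stop)
So 394/53 = [7; 2, 3, 3, 2].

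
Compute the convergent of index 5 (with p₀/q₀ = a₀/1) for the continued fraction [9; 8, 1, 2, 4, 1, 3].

1267/139

Using pₖ = aₖpₖ₋₁ + pₖ₋₂, qₖ = aₖqₖ₋₁ + qₖ₋₂ (with p₋₁=1, p₋₂=0, q₋₁=0, q₋₂=1):
  k=0: a=9, p=9, q=1
  k=1: a=8, p=73, q=8
  k=2: a=1, p=82, q=9
  k=3: a=2, p=237, q=26
  k=4: a=4, p=1030, q=113
  k=5: a=1, p=1267, q=139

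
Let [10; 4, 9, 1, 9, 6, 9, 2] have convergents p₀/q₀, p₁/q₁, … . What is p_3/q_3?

Using pₖ = aₖpₖ₋₁ + pₖ₋₂, qₖ = aₖqₖ₋₁ + qₖ₋₂ (with p₋₁=1, p₋₂=0, q₋₁=0, q₋₂=1):
  k=0: a=10, p=10, q=1
  k=1: a=4, p=41, q=4
  k=2: a=9, p=379, q=37
  k=3: a=1, p=420, q=41

420/41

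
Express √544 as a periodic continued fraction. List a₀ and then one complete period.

a₀ = ⌊√544⌋ = 23.

[23; 3, 11, 3, 46]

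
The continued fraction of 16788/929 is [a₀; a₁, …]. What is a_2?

16788 = 18·929 + 66   →  a_0 = 18
929 = 14·66 + 5   →  a_1 = 14
66 = 13·5 + 1   →  a_2 = 13

13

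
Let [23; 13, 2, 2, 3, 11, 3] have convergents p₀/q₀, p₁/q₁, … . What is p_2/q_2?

Using pₖ = aₖpₖ₋₁ + pₖ₋₂, qₖ = aₖqₖ₋₁ + qₖ₋₂ (with p₋₁=1, p₋₂=0, q₋₁=0, q₋₂=1):
  k=0: a=23, p=23, q=1
  k=1: a=13, p=300, q=13
  k=2: a=2, p=623, q=27

623/27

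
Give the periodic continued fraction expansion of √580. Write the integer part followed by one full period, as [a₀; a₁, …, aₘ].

a₀ = ⌊√580⌋ = 24.
With m₀=0, d₀=1 and mₖ₊₁ = dₖaₖ − mₖ, dₖ₊₁ = (n − mₖ₊₁²)/dₖ, aₖ₊₁ = ⌊(a₀+mₖ₊₁)/dₖ₊₁⌋:
  k=1: m=24, d=4, a=12
  k=2: m=24, d=1, a=48
d=1 and a=2a₀=48 at k=2, so the next step gives (m, d) = (24, 4) again — its k=1 value — and the period has length 2.

[24; 12, 48]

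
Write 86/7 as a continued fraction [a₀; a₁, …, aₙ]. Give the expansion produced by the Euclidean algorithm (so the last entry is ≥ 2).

86 = 12·7 + 2
7 = 3·2 + 1
2 = 2·1 + 0  (stop)
So 86/7 = [12; 3, 2].

[12; 3, 2]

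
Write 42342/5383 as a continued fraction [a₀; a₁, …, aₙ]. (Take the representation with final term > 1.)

42342 = 7·5383 + 4661
5383 = 1·4661 + 722
4661 = 6·722 + 329
722 = 2·329 + 64
329 = 5·64 + 9
64 = 7·9 + 1
9 = 9·1 + 0  (stop)
So 42342/5383 = [7; 1, 6, 2, 5, 7, 9].

[7; 1, 6, 2, 5, 7, 9]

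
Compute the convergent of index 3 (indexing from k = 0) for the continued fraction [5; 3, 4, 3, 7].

Using pₖ = aₖpₖ₋₁ + pₖ₋₂, qₖ = aₖqₖ₋₁ + qₖ₋₂ (with p₋₁=1, p₋₂=0, q₋₁=0, q₋₂=1):
  k=0: a=5, p=5, q=1
  k=1: a=3, p=16, q=3
  k=2: a=4, p=69, q=13
  k=3: a=3, p=223, q=42

223/42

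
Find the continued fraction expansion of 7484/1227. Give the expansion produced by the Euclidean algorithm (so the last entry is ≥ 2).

[6; 10, 17, 2, 3]

7484 = 6*1227 + 122
1227 = 10*122 + 7
122 = 17*7 + 3
7 = 2*3 + 1
3 = 3*1 + 0  (stop)
So 7484/1227 = [6; 10, 17, 2, 3].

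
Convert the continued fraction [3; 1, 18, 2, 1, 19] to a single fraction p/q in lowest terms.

4505/1141

Using pₖ = aₖpₖ₋₁ + pₖ₋₂ and qₖ = aₖqₖ₋₁ + qₖ₋₂:
  k=0: a=3, p=3, q=1
  k=1: a=1, p=4, q=1
  k=2: a=18, p=75, q=19
  k=3: a=2, p=154, q=39
  k=4: a=1, p=229, q=58
  k=5: a=19, p=4505, q=1141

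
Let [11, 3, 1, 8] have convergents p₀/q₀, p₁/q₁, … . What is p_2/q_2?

45/4

Using pₖ = aₖpₖ₋₁ + pₖ₋₂, qₖ = aₖqₖ₋₁ + qₖ₋₂ (with p₋₁=1, p₋₂=0, q₋₁=0, q₋₂=1):
  k=0: a=11, p=11, q=1
  k=1: a=3, p=34, q=3
  k=2: a=1, p=45, q=4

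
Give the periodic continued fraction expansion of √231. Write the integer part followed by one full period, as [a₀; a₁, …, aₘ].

a₀ = ⌊√231⌋ = 15.

[15; 5, 30]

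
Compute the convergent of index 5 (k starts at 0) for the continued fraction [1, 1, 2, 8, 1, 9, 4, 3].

465/277

Using pₖ = aₖpₖ₋₁ + pₖ₋₂, qₖ = aₖqₖ₋₁ + qₖ₋₂ (with p₋₁=1, p₋₂=0, q₋₁=0, q₋₂=1):
  k=0: a=1, p=1, q=1
  k=1: a=1, p=2, q=1
  k=2: a=2, p=5, q=3
  k=3: a=8, p=42, q=25
  k=4: a=1, p=47, q=28
  k=5: a=9, p=465, q=277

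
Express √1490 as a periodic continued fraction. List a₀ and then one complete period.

[38; 1, 1, 1, 1, 76]

a₀ = ⌊√1490⌋ = 38.
With m₀=0, d₀=1 and mₖ₊₁ = dₖaₖ − mₖ, dₖ₊₁ = (n − mₖ₊₁²)/dₖ, aₖ₊₁ = ⌊(a₀+mₖ₊₁)/dₖ₊₁⌋:
  k=1: m=38, d=46, a=1
  k=2: m=8, d=31, a=1
  k=3: m=23, d=31, a=1
  k=4: m=8, d=46, a=1
  k=5: m=38, d=1, a=76
d=1 and a=2a₀=76 at k=5, so the next step gives (m, d) = (38, 46) again — its k=1 value — and the period has length 5.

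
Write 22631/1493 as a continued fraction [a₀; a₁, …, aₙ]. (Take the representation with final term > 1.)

22631 = 15·1493 + 236
1493 = 6·236 + 77
236 = 3·77 + 5
77 = 15·5 + 2
5 = 2·2 + 1
2 = 2·1 + 0  (stop)
So 22631/1493 = [15; 6, 3, 15, 2, 2].

[15; 6, 3, 15, 2, 2]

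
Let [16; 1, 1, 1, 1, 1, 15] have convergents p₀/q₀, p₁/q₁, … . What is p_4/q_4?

83/5

Using pₖ = aₖpₖ₋₁ + pₖ₋₂, qₖ = aₖqₖ₋₁ + qₖ₋₂ (with p₋₁=1, p₋₂=0, q₋₁=0, q₋₂=1):
  k=0: a=16, p=16, q=1
  k=1: a=1, p=17, q=1
  k=2: a=1, p=33, q=2
  k=3: a=1, p=50, q=3
  k=4: a=1, p=83, q=5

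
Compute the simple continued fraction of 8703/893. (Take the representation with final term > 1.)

[9; 1, 2, 1, 14, 7, 2]

8703 = 9*893 + 666
893 = 1*666 + 227
666 = 2*227 + 212
227 = 1*212 + 15
212 = 14*15 + 2
15 = 7*2 + 1
2 = 2*1 + 0  (stop)
So 8703/893 = [9; 1, 2, 1, 14, 7, 2].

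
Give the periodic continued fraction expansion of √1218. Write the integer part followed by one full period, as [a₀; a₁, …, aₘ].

[34; 1, 8, 1, 68]

a₀ = ⌊√1218⌋ = 34.
With m₀=0, d₀=1 and mₖ₊₁ = dₖaₖ − mₖ, dₖ₊₁ = (n − mₖ₊₁²)/dₖ, aₖ₊₁ = ⌊(a₀+mₖ₊₁)/dₖ₊₁⌋:
  k=1: m=34, d=62, a=1
  k=2: m=28, d=7, a=8
  k=3: m=28, d=62, a=1
  k=4: m=34, d=1, a=68
d=1 and a=2a₀=68 at k=4, so the next step gives (m, d) = (34, 62) again — its k=1 value — and the period has length 4.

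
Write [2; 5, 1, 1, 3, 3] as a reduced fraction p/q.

279/128

Fold from the inside: start with 3/1.
  3 + 1/3 = 10/3
  1 + 3/10 = 13/10
  1 + 10/13 = 23/13
  5 + 13/23 = 128/23
  2 + 23/128 = 279/128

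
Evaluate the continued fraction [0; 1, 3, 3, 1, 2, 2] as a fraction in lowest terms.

Using pₖ = aₖpₖ₋₁ + pₖ₋₂ and qₖ = aₖqₖ₋₁ + qₖ₋₂:
  k=0: a=0, p=0, q=1
  k=1: a=1, p=1, q=1
  k=2: a=3, p=3, q=4
  k=3: a=3, p=10, q=13
  k=4: a=1, p=13, q=17
  k=5: a=2, p=36, q=47
  k=6: a=2, p=85, q=111

85/111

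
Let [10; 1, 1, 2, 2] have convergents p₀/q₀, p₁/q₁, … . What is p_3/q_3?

Using pₖ = aₖpₖ₋₁ + pₖ₋₂, qₖ = aₖqₖ₋₁ + qₖ₋₂ (with p₋₁=1, p₋₂=0, q₋₁=0, q₋₂=1):
  k=0: a=10, p=10, q=1
  k=1: a=1, p=11, q=1
  k=2: a=1, p=21, q=2
  k=3: a=2, p=53, q=5

53/5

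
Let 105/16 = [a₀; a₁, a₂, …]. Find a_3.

3

105 = 6·16 + 9   →  a_0 = 6
16 = 1·9 + 7   →  a_1 = 1
9 = 1·7 + 2   →  a_2 = 1
7 = 3·2 + 1   →  a_3 = 3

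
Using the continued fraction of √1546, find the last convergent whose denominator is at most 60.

√1546 = [39; 3, 7, 1, 1, 7, 3, 78, …] (period length 7).
Convergents:
  p_0/q_0 = 39/1
  p_1/q_1 = 118/3
  p_2/q_2 = 865/22
  p_3/q_3 = 983/25
  p_4/q_4 = 1848/47
  p_5/q_5 = 13919/354
q_4 = 47 ≤ 60 < 354 = q_5, so the answer is 1848/47.

1848/47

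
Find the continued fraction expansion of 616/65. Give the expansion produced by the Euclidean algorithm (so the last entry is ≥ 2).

616 = 9*65 + 31
65 = 2*31 + 3
31 = 10*3 + 1
3 = 3*1 + 0  (stop)
So 616/65 = [9; 2, 10, 3].

[9; 2, 10, 3]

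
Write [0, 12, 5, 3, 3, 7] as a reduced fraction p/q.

Fold from the inside: start with 7/1.
  3 + 1/7 = 22/7
  3 + 7/22 = 73/22
  5 + 22/73 = 387/73
  12 + 73/387 = 4717/387
  0 + 387/4717 = 387/4717

387/4717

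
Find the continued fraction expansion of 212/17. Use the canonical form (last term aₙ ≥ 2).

212 = 12·17 + 8
17 = 2·8 + 1
8 = 8·1 + 0  (stop)
So 212/17 = [12; 2, 8].

[12; 2, 8]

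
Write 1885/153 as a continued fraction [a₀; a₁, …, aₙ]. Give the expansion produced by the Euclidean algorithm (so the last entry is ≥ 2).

[12; 3, 8, 6]

1885 = 12·153 + 49
153 = 3·49 + 6
49 = 8·6 + 1
6 = 6·1 + 0  (stop)
So 1885/153 = [12; 3, 8, 6].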